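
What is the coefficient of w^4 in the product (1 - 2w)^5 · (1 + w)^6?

Coefficient of w^4 = Σ_{j} C(5,j)·(-2)^j·C(6,4-j)·1^(4-j) for j from 0 to 4.
= 15 + (-200) + 600 + (-480) + 80 = 15.

15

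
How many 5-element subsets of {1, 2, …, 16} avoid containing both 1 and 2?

4004

All 5-subsets: C(16,5) = 4368. Those containing both fixed elements: C(14,3) = 364.
4368 − 364 = 4004.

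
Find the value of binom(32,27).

201376

C(32,27) = C(32,5) by symmetry.
C(32,5) = (32·31·30·29·28) / 5! = 24165120 / 120 = 201376.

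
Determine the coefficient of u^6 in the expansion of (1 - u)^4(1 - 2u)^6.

2972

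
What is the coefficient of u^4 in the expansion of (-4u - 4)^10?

The general term is C(10,j)·(-4u)^j·(-4)^(10-j); the u^4 term has j = 4.
C(10,4) = 210.
Coefficient = C(10,4) · (-4)^4 · (-4)^6 = 210 · 256 · 4096 = 220200960.

220200960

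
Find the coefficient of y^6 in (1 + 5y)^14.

46921875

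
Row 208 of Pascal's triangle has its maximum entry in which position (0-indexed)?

104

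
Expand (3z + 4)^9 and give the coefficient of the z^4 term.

10450944

The general term is C(9,j)·(3z)^j·(4)^(9-j); the z^4 term has j = 4.
C(9,4) = 126.
Coefficient = C(9,4) · 3^4 · 4^5 = 126 · 81 · 1024 = 10450944.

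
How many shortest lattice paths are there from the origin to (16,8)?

Each path is a sequence of 24 steps with 16 rights: C(24,16) = 735471.

735471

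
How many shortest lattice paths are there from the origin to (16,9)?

Each path is a sequence of 25 steps with 16 rights: C(25,16) = 2042975.

2042975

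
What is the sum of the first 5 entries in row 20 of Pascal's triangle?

6196

1 + 20 + 190 + 1140 + 4845 = 6196.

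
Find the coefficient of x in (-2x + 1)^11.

-22

The general term is C(11,j)·(-2x)^j·(1)^(11-j); the x^1 term has j = 1.
C(11,1) = 11.
Coefficient = C(11,1) · (-2)^1 = 11 · (-2) = -22.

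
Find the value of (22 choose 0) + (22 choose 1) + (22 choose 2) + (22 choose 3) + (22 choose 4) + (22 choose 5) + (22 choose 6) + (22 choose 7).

1 + 22 + 231 + 1540 + 7315 + 26334 + 74613 + 170544 = 280600.

280600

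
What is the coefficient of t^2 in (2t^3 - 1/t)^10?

-960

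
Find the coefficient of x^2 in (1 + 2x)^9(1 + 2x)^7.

480

(1 + 2x)^9(1 + 2x)^7 = (1 + 2x)^16, so the coefficient of x^2 is C(16,2)·2^2 = 120·4 = 480.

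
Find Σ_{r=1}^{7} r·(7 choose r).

448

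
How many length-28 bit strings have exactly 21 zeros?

Choose the 21 positions: C(28,21) = 1184040.

1184040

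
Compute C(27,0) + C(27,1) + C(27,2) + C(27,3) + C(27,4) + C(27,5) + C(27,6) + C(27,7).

1285624

1 + 27 + 351 + 2925 + 17550 + 80730 + 296010 + 888030 = 1285624.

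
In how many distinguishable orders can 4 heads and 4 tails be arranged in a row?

70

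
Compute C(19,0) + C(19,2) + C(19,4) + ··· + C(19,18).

Even-j terms of row 19 sum to 2^18 = 262144.

262144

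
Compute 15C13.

C(15,13) = C(15,2) by symmetry.
C(15,2) = (15·14) / 2! = 210 / 2 = 105.

105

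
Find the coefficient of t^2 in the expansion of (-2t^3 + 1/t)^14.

16016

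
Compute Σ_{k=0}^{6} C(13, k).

4096

1 + 13 + 78 + 286 + 715 + 1287 + 1716 = 4096.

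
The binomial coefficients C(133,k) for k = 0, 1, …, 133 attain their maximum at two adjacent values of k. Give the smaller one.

For odd n = 133, C(133,k) peaks at k = (n−1)/2 and (n+1)/2; the smaller is 66.

66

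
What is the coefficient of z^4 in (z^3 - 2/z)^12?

126720

General term: C(12,j)·(z^3)^j·(-2/z)^(12-j), with z-exponent 3j − 1(12−j) = 4j − 12.
Set 4j − 12 = 4: j = 4.
C(12,4) = 495; 1^4 = 1; (-2)^8 = 256.
Coefficient = 495 · 1 · 256 = 126720.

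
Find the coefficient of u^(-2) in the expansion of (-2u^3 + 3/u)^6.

General term: C(6,j)·(-2u^3)^j·(3/u)^(6-j), with u-exponent 3j − 1(6−j) = 4j − 6.
Set 4j − 6 = -2: j = 1.
C(6,1) = 6; (-2)^1 = -2; 3^5 = 243.
Coefficient = 6 · (-2) · 243 = -2916.

-2916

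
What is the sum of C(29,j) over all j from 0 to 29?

536870912

The entries of row 29 sum to 2^29 = 536870912.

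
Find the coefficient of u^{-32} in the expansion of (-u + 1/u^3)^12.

General term: C(12,j)·(-u)^j·(1/u^3)^(12-j), with u-exponent 1j − 3(12−j) = 4j − 36.
Set 4j − 36 = -32: j = 1.
C(12,1) = 12; (-1)^1 = -1; 1^11 = 1.
Coefficient = 12 · (-1) · 1 = -12.

-12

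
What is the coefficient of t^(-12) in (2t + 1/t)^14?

28

General term: C(14,j)·(2t)^j·(1/t)^(14-j), with t-exponent 1j − 1(14−j) = 2j − 14.
Set 2j − 14 = -12: j = 1.
C(14,1) = 14; 2^1 = 2; 1^13 = 1.
Coefficient = 14 · 2 · 1 = 28.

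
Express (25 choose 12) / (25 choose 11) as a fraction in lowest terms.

7/6

C(n,k+1)/C(n,k) = (n−k)/(k+1) = (25−11)/(11+1) = 14/12 = 7/6.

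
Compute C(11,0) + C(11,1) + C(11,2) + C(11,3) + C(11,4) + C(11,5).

1024

1 + 11 + 55 + 165 + 330 + 462 = 1024.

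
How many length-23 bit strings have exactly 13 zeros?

Choose the 13 positions: C(23,13) = 1144066.

1144066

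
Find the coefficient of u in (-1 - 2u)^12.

The general term is C(12,j)·(-1)^j·(-2u)^(12-j); the u^1 term has j = 11.
C(12,11) = 12.
Coefficient = C(12,11) · (-1)^11 · (-2)^1 = 12 · (-1) · (-2) = 24.

24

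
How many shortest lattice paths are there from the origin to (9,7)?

11440

Each path is a sequence of 16 steps with 9 rights: C(16,9) = 11440.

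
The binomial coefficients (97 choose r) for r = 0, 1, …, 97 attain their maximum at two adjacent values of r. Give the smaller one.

48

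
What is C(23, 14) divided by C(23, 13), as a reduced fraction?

C(n,k+1)/C(n,k) = (n−k)/(k+1) = (23−13)/(13+1) = 10/14 = 5/7.

5/7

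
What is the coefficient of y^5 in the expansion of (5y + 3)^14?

The general term is C(14,j)·(5y)^j·(3)^(14-j); the y^5 term has j = 5.
C(14,5) = 2002.
Coefficient = C(14,5) · 5^5 · 3^9 = 2002 · 3125 · 19683 = 123141768750.

123141768750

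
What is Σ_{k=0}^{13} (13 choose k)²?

Σ C(13,k)² is the coefficient of x^13 in (1+x)^13(1+x)^13 = (1+x)^26, i.e. C(26,13) = 10400600.

10400600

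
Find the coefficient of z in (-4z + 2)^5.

-320

The general term is C(5,j)·(-4z)^j·(2)^(5-j); the z^1 term has j = 1.
C(5,1) = 5.
Coefficient = C(5,1) · (-4)^1 · 2^4 = 5 · (-4) · 16 = -320.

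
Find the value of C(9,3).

84

C(9,3) = (9·8·7) / 3! = 504 / 6 = 84.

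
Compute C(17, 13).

C(17,13) = C(17,4) by symmetry.
C(17,4) = (17·16·15·14) / 4! = 57120 / 24 = 2380.

2380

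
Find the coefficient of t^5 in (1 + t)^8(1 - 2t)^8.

Coefficient of t^5 = Σ_{j} C(8,j)·1^j·C(8,5-j)·(-2)^(5-j) for j from 0 to 5.
= (-1792) + 8960 + (-12544) + 6272 + (-1120) + 56 = -168.

-168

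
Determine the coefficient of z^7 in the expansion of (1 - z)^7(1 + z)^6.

Coefficient of z^7 = Σ_{j} C(7,j)·(-1)^j·C(6,7-j)·1^(7-j) for j from 1 to 7.
= (-7) + 126 + (-525) + 700 + (-315) + 42 + (-1) = 20.

20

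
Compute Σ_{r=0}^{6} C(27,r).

397594

1 + 27 + 351 + 2925 + 17550 + 80730 + 296010 = 397594.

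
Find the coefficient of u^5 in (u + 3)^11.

The general term is C(11,j)·(u)^j·(3)^(11-j); the u^5 term has j = 5.
C(11,5) = 462.
Coefficient = C(11,5) · 3^6 = 462 · 729 = 336798.

336798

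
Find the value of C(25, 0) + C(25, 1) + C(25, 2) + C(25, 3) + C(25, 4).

1 + 25 + 300 + 2300 + 12650 = 15276.

15276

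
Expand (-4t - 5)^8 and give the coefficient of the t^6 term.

2867200

The general term is C(8,j)·(-4t)^j·(-5)^(8-j); the t^6 term has j = 6.
C(8,6) = 28.
Coefficient = C(8,6) · (-4)^6 · (-5)^2 = 28 · 4096 · 25 = 2867200.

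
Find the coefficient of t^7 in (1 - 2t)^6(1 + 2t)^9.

-5760

Coefficient of t^7 = Σ_{j} C(6,j)·(-2)^j·C(9,7-j)·2^(7-j) for j from 0 to 6.
= 4608 + (-64512) + 241920 + (-322560) + 161280 + (-27648) + 1152 = -5760.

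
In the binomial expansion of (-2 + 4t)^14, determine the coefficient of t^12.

6106906624

The general term is C(14,j)·(-2)^j·(4t)^(14-j); the t^12 term has j = 2.
C(14,2) = 91.
Coefficient = C(14,2) · (-2)^2 · 4^12 = 91 · 4 · 16777216 = 6106906624.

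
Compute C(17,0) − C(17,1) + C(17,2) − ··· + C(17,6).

The partial alternating sum Σ_{k=0}^{6} (−1)^k C(17,k) = (−1)^6 C(16,6) = 8008.

8008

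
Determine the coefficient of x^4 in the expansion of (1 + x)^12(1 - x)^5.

Coefficient of x^4 = Σ_{j} C(12,j)·1^j·C(5,4-j)·(-1)^(4-j) for j from 0 to 4.
= 5 + (-120) + 660 + (-1100) + 495 = -60.

-60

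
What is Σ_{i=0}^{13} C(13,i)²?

Σ C(13,i)² is the coefficient of x^13 in (1+x)^13(1+x)^13 = (1+x)^26, i.e. C(26,13) = 10400600.

10400600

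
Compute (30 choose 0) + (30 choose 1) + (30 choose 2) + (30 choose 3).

1 + 30 + 435 + 4060 = 4526.

4526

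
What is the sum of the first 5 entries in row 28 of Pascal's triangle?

1 + 28 + 378 + 3276 + 20475 = 24158.

24158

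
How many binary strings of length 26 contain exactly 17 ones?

Choose the 17 positions: C(26,17) = 3124550.

3124550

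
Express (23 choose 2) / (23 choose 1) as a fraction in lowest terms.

11

C(n,k+1)/C(n,k) = (n−k)/(k+1) = (23−1)/(1+1) = 22/2 = 11.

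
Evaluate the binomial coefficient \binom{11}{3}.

165

C(11,3) = (11·10·9) / 3! = 990 / 6 = 165.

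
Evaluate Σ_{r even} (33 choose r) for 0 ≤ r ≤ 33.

Half of (1+1)^33 + (1−1)^33 gives the even-index sum: 2^32 = 4294967296.

4294967296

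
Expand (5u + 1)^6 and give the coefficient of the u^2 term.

375

The general term is C(6,j)·(5u)^j·(1)^(6-j); the u^2 term has j = 2.
C(6,2) = 15.
Coefficient = C(6,2) · 5^2 = 15 · 25 = 375.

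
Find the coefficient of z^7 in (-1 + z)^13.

1716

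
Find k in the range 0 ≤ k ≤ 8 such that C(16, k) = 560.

C(16,k) increases on 0 ≤ k ≤ 8. C(16,2) = 120 and C(16,3) = 560, so k = 3.

3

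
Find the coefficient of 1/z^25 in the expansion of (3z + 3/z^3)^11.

9743085

General term: C(11,j)·(3z)^j·(3/z^3)^(11-j), with z-exponent 1j − 3(11−j) = 4j − 33.
Set 4j − 33 = -25: j = 2.
C(11,2) = 55; 3^2 = 9; 3^9 = 19683.
Coefficient = 55 · 9 · 19683 = 9743085.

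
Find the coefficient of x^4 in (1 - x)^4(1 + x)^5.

Coefficient of x^4 = Σ_{j} C(4,j)·(-1)^j·C(5,4-j)·1^(4-j) for j from 0 to 4.
= 5 + (-40) + 60 + (-20) + 1 = 6.

6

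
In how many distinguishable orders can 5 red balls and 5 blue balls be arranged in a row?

252

Choose positions for the red balls: C(10,5) = 252.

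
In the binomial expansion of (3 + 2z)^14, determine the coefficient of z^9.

The general term is C(14,j)·(3)^j·(2z)^(14-j); the z^9 term has j = 5.
C(14,5) = 2002.
Coefficient = C(14,5) · 3^5 · 2^9 = 2002 · 243 · 512 = 249080832.

249080832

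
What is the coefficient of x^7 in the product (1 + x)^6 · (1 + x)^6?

(1 + x)^6(1 + x)^6 = (1 + x)^12, so the coefficient of x^7 is C(12,7)·1^7 = 792·1 = 792.

792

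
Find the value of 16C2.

C(16,2) = (16·15) / 2! = 240 / 2 = 120.

120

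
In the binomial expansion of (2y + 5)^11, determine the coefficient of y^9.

704000

The general term is C(11,j)·(2y)^j·(5)^(11-j); the y^9 term has j = 9.
C(11,9) = 55.
Coefficient = C(11,9) · 2^9 · 5^2 = 55 · 512 · 25 = 704000.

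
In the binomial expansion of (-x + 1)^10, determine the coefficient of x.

-10

The general term is C(10,j)·(-x)^j·(1)^(10-j); the x^1 term has j = 1.
C(10,1) = 10.
Coefficient = C(10,1) · (-1)^1 = 10 · (-1) = -10.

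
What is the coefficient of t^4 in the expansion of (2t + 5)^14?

156406250000

The general term is C(14,j)·(2t)^j·(5)^(14-j); the t^4 term has j = 4.
C(14,4) = 1001.
Coefficient = C(14,4) · 2^4 · 5^10 = 1001 · 16 · 9765625 = 156406250000.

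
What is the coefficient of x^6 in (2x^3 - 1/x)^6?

General term: C(6,j)·(2x^3)^j·(-1/x)^(6-j), with x-exponent 3j − 1(6−j) = 4j − 6.
Set 4j − 6 = 6: j = 3.
C(6,3) = 20; 2^3 = 8; (-1)^3 = -1.
Coefficient = 20 · 8 · (-1) = -160.

-160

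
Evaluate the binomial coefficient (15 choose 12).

455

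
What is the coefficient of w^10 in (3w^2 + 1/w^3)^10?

General term: C(10,j)·(3w^2)^j·(1/w^3)^(10-j), with w-exponent 2j − 3(10−j) = 5j − 30.
Set 5j − 30 = 10: j = 8.
C(10,8) = 45; 3^8 = 6561; 1^2 = 1.
Coefficient = 45 · 6561 · 1 = 295245.

295245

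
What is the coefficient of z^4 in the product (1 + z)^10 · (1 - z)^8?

Coefficient of z^4 = Σ_{j} C(10,j)·1^j·C(8,4-j)·(-1)^(4-j) for j from 0 to 4.
= 70 + (-560) + 1260 + (-960) + 210 = 20.

20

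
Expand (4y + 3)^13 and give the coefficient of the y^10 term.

8097103872

The general term is C(13,j)·(4y)^j·(3)^(13-j); the y^10 term has j = 10.
C(13,10) = 286.
Coefficient = C(13,10) · 4^10 · 3^3 = 286 · 1048576 · 27 = 8097103872.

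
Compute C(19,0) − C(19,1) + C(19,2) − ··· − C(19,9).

-48620

The partial alternating sum Σ_{k=0}^{9} (−1)^k C(19,k) = (−1)^9 C(18,9) = -48620.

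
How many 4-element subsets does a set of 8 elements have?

C(8,4) = (8·7·6·5) / 4! = 1680 / 24 = 70.

70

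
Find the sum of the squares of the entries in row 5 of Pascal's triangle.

252

By Vandermonde's identity, Σ C(5,i)² = C(10,5) = 252.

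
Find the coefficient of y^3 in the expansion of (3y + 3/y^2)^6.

General term: C(6,j)·(3y)^j·(3/y^2)^(6-j), with y-exponent 1j − 2(6−j) = 3j − 12.
Set 3j − 12 = 3: j = 5.
C(6,5) = 6; 3^5 = 243; 3^1 = 3.
Coefficient = 6 · 243 · 3 = 4374.

4374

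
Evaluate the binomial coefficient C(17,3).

680

C(17,3) = (17·16·15) / 3! = 4080 / 6 = 680.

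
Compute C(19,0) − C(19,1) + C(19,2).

153

The partial alternating sum Σ_{k=0}^{2} (−1)^k C(19,k) = (−1)^2 C(18,2) = 153.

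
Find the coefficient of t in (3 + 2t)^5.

810

The general term is C(5,j)·(3)^j·(2t)^(5-j); the t^1 term has j = 4.
C(5,4) = 5.
Coefficient = C(5,4) · 3^4 · 2^1 = 5 · 81 · 2 = 810.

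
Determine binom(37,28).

124403620

C(37,28) = C(37,9) by symmetry.
C(37,9) = (37·36·35·34·33·32·31·30·29) / 9! = 45143585625600 / 362880 = 124403620.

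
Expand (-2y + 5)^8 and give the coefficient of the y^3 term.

The general term is C(8,j)·(-2y)^j·(5)^(8-j); the y^3 term has j = 3.
C(8,3) = 56.
Coefficient = C(8,3) · (-2)^3 · 5^5 = 56 · (-8) · 3125 = -1400000.

-1400000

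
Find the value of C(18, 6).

C(18,6) = (18·17·16·15·14·13) / 6! = 13366080 / 720 = 18564.

18564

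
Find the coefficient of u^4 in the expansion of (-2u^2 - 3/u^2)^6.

General term: C(6,j)·(-2u^2)^j·(-3/u^2)^(6-j), with u-exponent 2j − 2(6−j) = 4j − 12.
Set 4j − 12 = 4: j = 4.
C(6,4) = 15; (-2)^4 = 16; (-3)^2 = 9.
Coefficient = 15 · 16 · 9 = 2160.

2160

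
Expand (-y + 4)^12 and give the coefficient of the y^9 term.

-14080

The general term is C(12,j)·(-y)^j·(4)^(12-j); the y^9 term has j = 9.
C(12,9) = 220.
Coefficient = C(12,9) · (-1)^9 · 4^3 = 220 · (-1) · 64 = -14080.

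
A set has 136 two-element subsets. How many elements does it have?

17

n(n−1)/2 = 136 ⇒ n(n−1) = 272. Since 17·16 = 272, n = 17.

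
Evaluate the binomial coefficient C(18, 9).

48620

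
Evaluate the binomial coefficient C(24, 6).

C(24,6) = (24·23·22·21·20·19) / 6! = 96909120 / 720 = 134596.

134596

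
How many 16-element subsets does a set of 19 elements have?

969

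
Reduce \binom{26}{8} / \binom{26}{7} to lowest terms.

C(n,k+1)/C(n,k) = (n−k)/(k+1) = (26−7)/(7+1) = 19/8.

19/8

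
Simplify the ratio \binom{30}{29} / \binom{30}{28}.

2/29

C(n,k+1)/C(n,k) = (n−k)/(k+1) = (30−28)/(28+1) = 2/29.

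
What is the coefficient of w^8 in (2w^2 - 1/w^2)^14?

General term: C(14,j)·(2w^2)^j·(-1/w^2)^(14-j), with w-exponent 2j − 2(14−j) = 4j − 28.
Set 4j − 28 = 8: j = 9.
C(14,9) = 2002; 2^9 = 512; (-1)^5 = -1.
Coefficient = 2002 · 512 · (-1) = -1025024.

-1025024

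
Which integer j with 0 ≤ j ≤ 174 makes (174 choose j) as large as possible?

87

C(174,j) is maximized at j = 174/2 = 87.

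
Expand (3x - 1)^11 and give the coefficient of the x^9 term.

The general term is C(11,j)·(3x)^j·(-1)^(11-j); the x^9 term has j = 9.
C(11,9) = 55.
Coefficient = C(11,9) · 3^9 = 55 · 19683 = 1082565.

1082565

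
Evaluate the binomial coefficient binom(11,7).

C(11,7) = C(11,4) by symmetry.
C(11,4) = (11·10·9·8) / 4! = 7920 / 24 = 330.

330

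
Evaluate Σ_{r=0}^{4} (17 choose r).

1 + 17 + 136 + 680 + 2380 = 3214.

3214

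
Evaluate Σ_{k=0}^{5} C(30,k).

174437

1 + 30 + 435 + 4060 + 27405 + 142506 = 174437.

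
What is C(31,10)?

44352165

C(31,10) = (31·30·29·28·27·26·25·24·23·22) / 10! = 160945136352000 / 3628800 = 44352165.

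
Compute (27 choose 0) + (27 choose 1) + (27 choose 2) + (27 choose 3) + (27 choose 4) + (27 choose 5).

101584

1 + 27 + 351 + 2925 + 17550 + 80730 = 101584.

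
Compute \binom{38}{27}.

C(38,27) = C(38,11) by symmetry.
C(38,11) = (38·37·36·35·34·33·32·31·30·29·28) / 11! = 48032775105638400 / 39916800 = 1203322288.

1203322288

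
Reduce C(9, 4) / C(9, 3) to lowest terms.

3/2

C(n,k+1)/C(n,k) = (n−k)/(k+1) = (9−3)/(3+1) = 6/4 = 3/2.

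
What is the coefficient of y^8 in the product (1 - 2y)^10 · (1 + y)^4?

1824

Coefficient of y^8 = Σ_{j} C(10,j)·(-2)^j·C(4,8-j)·1^(8-j) for j from 4 to 8.
= 3360 + (-32256) + 80640 + (-61440) + 11520 = 1824.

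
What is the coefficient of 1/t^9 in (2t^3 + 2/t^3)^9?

43008

General term: C(9,j)·(2t^3)^j·(2/t^3)^(9-j), with t-exponent 3j − 3(9−j) = 6j − 27.
Set 6j − 27 = -9: j = 3.
C(9,3) = 84; 2^3 = 8; 2^6 = 64.
Coefficient = 84 · 8 · 64 = 43008.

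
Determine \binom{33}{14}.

818809200

C(33,14) = (33·32·31·30·29·28·27·26·25·24·23·22·21·20) / 14! = 71382386874839040000 / 87178291200 = 818809200.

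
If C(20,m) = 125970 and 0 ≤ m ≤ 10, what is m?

C(20,m) increases on 0 ≤ m ≤ 10. C(20,7) = 77520 and C(20,8) = 125970, so m = 8.

8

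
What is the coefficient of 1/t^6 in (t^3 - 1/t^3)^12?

-792

General term: C(12,j)·(t^3)^j·(-1/t^3)^(12-j), with t-exponent 3j − 3(12−j) = 6j − 36.
Set 6j − 36 = -6: j = 5.
C(12,5) = 792; 1^5 = 1; (-1)^7 = -1.
Coefficient = 792 · 1 · (-1) = -792.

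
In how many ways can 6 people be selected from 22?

This is C(22,6) = 74613.

74613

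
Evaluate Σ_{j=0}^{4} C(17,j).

1 + 17 + 136 + 680 + 2380 = 3214.

3214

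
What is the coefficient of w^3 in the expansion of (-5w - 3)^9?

-7654500

The general term is C(9,j)·(-5w)^j·(-3)^(9-j); the w^3 term has j = 3.
C(9,3) = 84.
Coefficient = C(9,3) · (-5)^3 · (-3)^6 = 84 · (-125) · 729 = -7654500.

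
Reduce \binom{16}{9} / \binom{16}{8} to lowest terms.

C(n,k+1)/C(n,k) = (n−k)/(k+1) = (16−8)/(8+1) = 8/9.

8/9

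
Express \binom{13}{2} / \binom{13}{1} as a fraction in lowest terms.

C(n,k+1)/C(n,k) = (n−k)/(k+1) = (13−1)/(1+1) = 12/2 = 6.

6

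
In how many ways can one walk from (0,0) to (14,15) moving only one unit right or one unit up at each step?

77558760

Each path is a sequence of 29 steps with 14 rights: C(29,14) = 77558760.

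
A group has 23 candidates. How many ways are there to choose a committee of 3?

1771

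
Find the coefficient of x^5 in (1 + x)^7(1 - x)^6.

15

Coefficient of x^5 = Σ_{j} C(7,j)·1^j·C(6,5-j)·(-1)^(5-j) for j from 0 to 5.
= (-6) + 105 + (-420) + 525 + (-210) + 21 = 15.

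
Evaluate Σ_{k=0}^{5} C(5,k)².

252

By Vandermonde's identity, Σ C(5,k)² = C(10,5) = 252.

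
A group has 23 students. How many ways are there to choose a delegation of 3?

This is C(23,3) = 1771.

1771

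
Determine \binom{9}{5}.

126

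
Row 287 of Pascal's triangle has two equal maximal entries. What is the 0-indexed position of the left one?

143

For odd n = 287, C(287,m) peaks at m = (n−1)/2 and (n+1)/2; the smaller is 143.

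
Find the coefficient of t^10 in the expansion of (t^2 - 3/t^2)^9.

324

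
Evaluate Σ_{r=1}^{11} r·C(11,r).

11264

Since r·C(11,r) = 11·C(10,r−1), the sum is 11·2^10 = 11·1024 = 11264.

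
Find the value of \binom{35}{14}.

C(35,14) = (35·34·33·32·31·30·29·28·27·26·25·24·23·22) / 14! = 202250096145377280000 / 87178291200 = 2319959400.

2319959400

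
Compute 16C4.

1820

C(16,4) = (16·15·14·13) / 4! = 43680 / 24 = 1820.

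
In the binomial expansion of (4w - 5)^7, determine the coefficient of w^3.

The general term is C(7,j)·(4w)^j·(-5)^(7-j); the w^3 term has j = 3.
C(7,3) = 35.
Coefficient = C(7,3) · 4^3 · (-5)^4 = 35 · 64 · 625 = 1400000.

1400000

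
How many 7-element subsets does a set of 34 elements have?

C(34,7) = (34·33·32·31·30·29·28) / 7! = 27113264640 / 5040 = 5379616.

5379616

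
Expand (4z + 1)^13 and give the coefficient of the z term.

52

The general term is C(13,j)·(4z)^j·(1)^(13-j); the z^1 term has j = 1.
C(13,1) = 13.
Coefficient = C(13,1) · 4^1 = 13 · 4 = 52.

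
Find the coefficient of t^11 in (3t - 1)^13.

13817466

The general term is C(13,j)·(3t)^j·(-1)^(13-j); the t^11 term has j = 11.
C(13,11) = 78.
Coefficient = C(13,11) · 3^11 = 78 · 177147 = 13817466.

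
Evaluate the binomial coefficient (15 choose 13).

105

C(15,13) = C(15,2) by symmetry.
C(15,2) = (15·14) / 2! = 210 / 2 = 105.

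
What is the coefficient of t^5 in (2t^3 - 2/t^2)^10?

-258048

General term: C(10,j)·(2t^3)^j·(-2/t^2)^(10-j), with t-exponent 3j − 2(10−j) = 5j − 20.
Set 5j − 20 = 5: j = 5.
C(10,5) = 252; 2^5 = 32; (-2)^5 = -32.
Coefficient = 252 · 32 · (-32) = -258048.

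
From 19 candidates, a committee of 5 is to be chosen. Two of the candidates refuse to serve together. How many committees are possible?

All 5-subsets: C(19,5) = 11628. Those containing both fixed elements: C(17,3) = 680.
11628 − 680 = 10948.

10948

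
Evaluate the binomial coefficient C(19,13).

27132

C(19,13) = C(19,6) by symmetry.
C(19,6) = (19·18·17·16·15·14) / 6! = 19535040 / 720 = 27132.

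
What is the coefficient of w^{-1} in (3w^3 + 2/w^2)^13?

General term: C(13,j)·(3w^3)^j·(2/w^2)^(13-j), with w-exponent 3j − 2(13−j) = 5j − 26.
Set 5j − 26 = -1: j = 5.
C(13,5) = 1287; 3^5 = 243; 2^8 = 256.
Coefficient = 1287 · 243 · 256 = 80061696.

80061696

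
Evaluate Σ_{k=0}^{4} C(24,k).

12951

1 + 24 + 276 + 2024 + 10626 = 12951.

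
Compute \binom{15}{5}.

C(15,5) = (15·14·13·12·11) / 5! = 360360 / 120 = 3003.

3003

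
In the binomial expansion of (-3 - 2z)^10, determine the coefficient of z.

393660

The general term is C(10,j)·(-3)^j·(-2z)^(10-j); the z^1 term has j = 9.
C(10,9) = 10.
Coefficient = C(10,9) · (-3)^9 · (-2)^1 = 10 · (-19683) · (-2) = 393660.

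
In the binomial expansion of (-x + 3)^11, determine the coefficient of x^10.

The general term is C(11,j)·(-x)^j·(3)^(11-j); the x^10 term has j = 10.
C(11,10) = 11.
Coefficient = C(11,10) · 3^1 = 11 · 3 = 33.

33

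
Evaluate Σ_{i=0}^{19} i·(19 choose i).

4980736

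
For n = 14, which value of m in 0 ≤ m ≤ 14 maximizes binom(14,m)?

7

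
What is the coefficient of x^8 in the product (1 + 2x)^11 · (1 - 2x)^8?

-25088

Coefficient of x^8 = Σ_{j} C(11,j)·2^j·C(8,8-j)·(-2)^(8-j) for j from 0 to 8.
= 256 + (-22528) + 394240 + (-2365440) + 5913600 + (-6623232) + 3311616 + (-675840) + 42240 = -25088.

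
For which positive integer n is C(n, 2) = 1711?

59

n(n−1)/2 = 1711 ⇒ n(n−1) = 3422. Since 59·58 = 3422, n = 59.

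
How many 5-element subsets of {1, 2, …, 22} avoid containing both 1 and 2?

All 5-subsets: C(22,5) = 26334. Those containing both fixed elements: C(20,3) = 1140.
26334 − 1140 = 25194.

25194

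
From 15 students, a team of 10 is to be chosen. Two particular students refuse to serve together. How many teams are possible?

All 10-subsets: C(15,10) = 3003. Those containing both fixed elements: C(13,8) = 1287.
3003 − 1287 = 1716.

1716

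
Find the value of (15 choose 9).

5005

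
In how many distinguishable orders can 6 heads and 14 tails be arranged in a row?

Choose positions for the heads: C(20,6) = 38760.

38760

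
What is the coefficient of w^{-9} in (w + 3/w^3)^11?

General term: C(11,j)·(w)^j·(3/w^3)^(11-j), with w-exponent 1j − 3(11−j) = 4j − 33.
Set 4j − 33 = -9: j = 6.
C(11,6) = 462; 1^6 = 1; 3^5 = 243.
Coefficient = 462 · 1 · 243 = 112266.

112266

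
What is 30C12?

C(30,12) = (30·29·28·27·26·25·24·23·22·21·20·19) / 12! = 41430393164160000 / 479001600 = 86493225.

86493225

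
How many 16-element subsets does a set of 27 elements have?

C(27,16) = C(27,11) by symmetry.
C(27,11) = (27·26·25·24·23·22·21·20·19·18·17) / 11! = 520431047136000 / 39916800 = 13037895.

13037895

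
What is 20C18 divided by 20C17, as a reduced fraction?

C(n,k+1)/C(n,k) = (n−k)/(k+1) = (20−17)/(17+1) = 3/18 = 1/6.

1/6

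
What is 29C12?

51895935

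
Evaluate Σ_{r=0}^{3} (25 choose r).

2626

1 + 25 + 300 + 2300 = 2626.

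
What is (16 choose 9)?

11440

C(16,9) = C(16,7) by symmetry.
C(16,7) = (16·15·14·13·12·11·10) / 7! = 57657600 / 5040 = 11440.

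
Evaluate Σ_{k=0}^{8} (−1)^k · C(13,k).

495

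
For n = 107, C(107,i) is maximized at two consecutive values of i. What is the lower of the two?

For odd n = 107, C(107,i) peaks at i = (n−1)/2 and (n+1)/2; the lower is 53.

53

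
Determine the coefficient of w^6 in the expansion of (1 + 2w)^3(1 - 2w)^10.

Coefficient of w^6 = Σ_{j} C(3,j)·2^j·C(10,6-j)·(-2)^(6-j) for j from 0 to 3.
= 13440 + (-48384) + 40320 + (-7680) = -2304.

-2304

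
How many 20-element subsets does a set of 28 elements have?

3108105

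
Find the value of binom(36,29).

C(36,29) = C(36,7) by symmetry.
C(36,7) = (36·35·34·33·32·31·30) / 7! = 42072307200 / 5040 = 8347680.

8347680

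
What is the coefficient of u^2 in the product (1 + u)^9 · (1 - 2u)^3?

Coefficient of u^2 = Σ_{j} C(9,j)·1^j·C(3,2-j)·(-2)^(2-j) for j from 0 to 2.
= 12 + (-54) + 36 = -6.

-6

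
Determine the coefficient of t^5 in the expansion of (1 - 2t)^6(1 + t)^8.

Coefficient of t^5 = Σ_{j} C(6,j)·(-2)^j·C(8,5-j)·1^(5-j) for j from 0 to 5.
= 56 + (-840) + 3360 + (-4480) + 1920 + (-192) = -176.

-176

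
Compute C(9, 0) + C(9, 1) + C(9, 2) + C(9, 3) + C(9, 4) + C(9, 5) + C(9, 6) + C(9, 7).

1 + 9 + 36 + 84 + 126 + 126 + 84 + 36 = 502.

502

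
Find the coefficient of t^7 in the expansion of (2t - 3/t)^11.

253440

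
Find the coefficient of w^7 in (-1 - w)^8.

The general term is C(8,j)·(-1)^j·(-w)^(8-j); the w^7 term has j = 1.
C(8,1) = 8.
Coefficient = C(8,1) · (-1)^1 · (-1)^7 = 8 · (-1) · (-1) = 8.

8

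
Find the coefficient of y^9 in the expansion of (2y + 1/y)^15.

1863680

General term: C(15,j)·(2y)^j·(1/y)^(15-j), with y-exponent 1j − 1(15−j) = 2j − 15.
Set 2j − 15 = 9: j = 12.
C(15,12) = 455; 2^12 = 4096; 1^3 = 1.
Coefficient = 455 · 4096 · 1 = 1863680.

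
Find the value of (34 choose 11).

286097760

C(34,11) = (34·33·32·31·30·29·28·27·26·25·24) / 11! = 11420107066368000 / 39916800 = 286097760.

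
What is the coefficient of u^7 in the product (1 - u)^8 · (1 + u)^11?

Coefficient of u^7 = Σ_{j} C(8,j)·(-1)^j·C(11,7-j)·1^(7-j) for j from 0 to 7.
= 330 + (-3696) + 12936 + (-18480) + 11550 + (-3080) + 308 + (-8) = -140.

-140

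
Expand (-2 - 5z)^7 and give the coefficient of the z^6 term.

-218750

The general term is C(7,j)·(-2)^j·(-5z)^(7-j); the z^6 term has j = 1.
C(7,1) = 7.
Coefficient = C(7,1) · (-2)^1 · (-5)^6 = 7 · (-2) · 15625 = -218750.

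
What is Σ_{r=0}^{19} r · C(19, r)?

4980736

Since r·C(19,r) = 19·C(18,r−1), the sum is 19·2^18 = 19·262144 = 4980736.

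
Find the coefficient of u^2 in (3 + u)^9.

The general term is C(9,j)·(3)^j·(u)^(9-j); the u^2 term has j = 7.
C(9,7) = 36.
Coefficient = C(9,7) · 3^7 = 36 · 2187 = 78732.

78732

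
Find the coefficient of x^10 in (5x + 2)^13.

22343750000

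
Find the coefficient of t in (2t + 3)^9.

The general term is C(9,j)·(2t)^j·(3)^(9-j); the t^1 term has j = 1.
C(9,1) = 9.
Coefficient = C(9,1) · 2^1 · 3^8 = 9 · 2 · 6561 = 118098.

118098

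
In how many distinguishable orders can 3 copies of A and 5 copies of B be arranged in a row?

56

Choose positions for the A's: C(8,3) = 56.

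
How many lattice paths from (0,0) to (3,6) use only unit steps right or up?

Each path is a sequence of 9 steps with 3 rights: C(9,3) = 84.

84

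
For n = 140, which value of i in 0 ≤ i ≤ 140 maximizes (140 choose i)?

C(140,i) is maximized at i = 140/2 = 70.

70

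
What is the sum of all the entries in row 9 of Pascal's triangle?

512

Setting x = 1 in (1+x)^9 gives Σ C(9,r) = 2^9 = 512.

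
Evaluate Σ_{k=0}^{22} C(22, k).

Setting x = 1 in (1+x)^22 gives Σ C(22,k) = 2^22 = 4194304.

4194304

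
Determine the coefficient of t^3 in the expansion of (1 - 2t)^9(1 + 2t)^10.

Coefficient of t^3 = Σ_{j} C(9,j)·(-2)^j·C(10,3-j)·2^(3-j) for j from 0 to 3.
= 960 + (-3240) + 2880 + (-672) = -72.

-72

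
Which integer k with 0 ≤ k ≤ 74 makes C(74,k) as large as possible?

37

C(74,k) is maximized at k = 74/2 = 37.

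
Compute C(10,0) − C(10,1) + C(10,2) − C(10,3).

The partial alternating sum Σ_{k=0}^{3} (−1)^k C(10,k) = (−1)^3 C(9,3) = -84.

-84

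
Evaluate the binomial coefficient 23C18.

33649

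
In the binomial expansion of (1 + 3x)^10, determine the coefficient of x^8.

The general term is C(10,j)·(1)^j·(3x)^(10-j); the x^8 term has j = 2.
C(10,2) = 45.
Coefficient = C(10,2) · 3^8 = 45 · 6561 = 295245.

295245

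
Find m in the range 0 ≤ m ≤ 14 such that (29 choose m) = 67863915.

13

C(29,m) increases on 0 ≤ m ≤ 14. C(29,12) = 51895935 and C(29,13) = 67863915, so m = 13.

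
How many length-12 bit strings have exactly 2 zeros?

Choose the 2 positions: C(12,2) = 66.

66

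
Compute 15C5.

3003

C(15,5) = (15·14·13·12·11) / 5! = 360360 / 120 = 3003.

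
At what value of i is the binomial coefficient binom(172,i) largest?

86

C(172,i) is maximized at i = 172/2 = 86.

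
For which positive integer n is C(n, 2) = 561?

34

n(n−1)/2 = 561 ⇒ n(n−1) = 1122. Since 34·33 = 1122, n = 34.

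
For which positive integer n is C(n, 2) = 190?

20

n(n−1)/2 = 190 ⇒ n(n−1) = 380. Since 20·19 = 380, n = 20.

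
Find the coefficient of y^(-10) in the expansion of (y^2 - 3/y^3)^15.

General term: C(15,j)·(y^2)^j·(-3/y^3)^(15-j), with y-exponent 2j − 3(15−j) = 5j − 45.
Set 5j − 45 = -10: j = 7.
C(15,7) = 6435; 1^7 = 1; (-3)^8 = 6561.
Coefficient = 6435 · 1 · 6561 = 42220035.

42220035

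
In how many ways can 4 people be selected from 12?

This is C(12,4) = 495.

495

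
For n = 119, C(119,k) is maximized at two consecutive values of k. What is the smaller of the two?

For odd n = 119, C(119,k) peaks at k = (n−1)/2 and (n+1)/2; the smaller is 59.

59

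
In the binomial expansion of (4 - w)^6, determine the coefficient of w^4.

240

The general term is C(6,j)·(4)^j·(-w)^(6-j); the w^4 term has j = 2.
C(6,2) = 15.
Coefficient = C(6,2) · 4^2 = 15 · 16 = 240.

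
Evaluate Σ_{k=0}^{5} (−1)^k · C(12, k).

-462

The partial alternating sum Σ_{k=0}^{5} (−1)^k C(12,k) = (−1)^5 C(11,5) = -462.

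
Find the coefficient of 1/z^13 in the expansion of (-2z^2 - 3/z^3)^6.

General term: C(6,j)·(-2z^2)^j·(-3/z^3)^(6-j), with z-exponent 2j − 3(6−j) = 5j − 18.
Set 5j − 18 = -13: j = 1.
C(6,1) = 6; (-2)^1 = -2; (-3)^5 = -243.
Coefficient = 6 · (-2) · (-243) = 2916.

2916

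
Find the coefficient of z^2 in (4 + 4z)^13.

The general term is C(13,j)·(4)^j·(4z)^(13-j); the z^2 term has j = 11.
C(13,11) = 78.
Coefficient = C(13,11) · 4^11 · 4^2 = 78 · 4194304 · 16 = 5234491392.

5234491392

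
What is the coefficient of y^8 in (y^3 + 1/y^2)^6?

General term: C(6,j)·(y^3)^j·(1/y^2)^(6-j), with y-exponent 3j − 2(6−j) = 5j − 12.
Set 5j − 12 = 8: j = 4.
C(6,4) = 15; 1^4 = 1; 1^2 = 1.
Coefficient = 15 · 1 · 1 = 15.

15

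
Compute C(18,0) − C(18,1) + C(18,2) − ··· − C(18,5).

-6188

The partial alternating sum Σ_{k=0}^{5} (−1)^k C(18,k) = (−1)^5 C(17,5) = -6188.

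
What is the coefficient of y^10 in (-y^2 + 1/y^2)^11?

165

General term: C(11,j)·(-y^2)^j·(1/y^2)^(11-j), with y-exponent 2j − 2(11−j) = 4j − 22.
Set 4j − 22 = 10: j = 8.
C(11,8) = 165; (-1)^8 = 1; 1^3 = 1.
Coefficient = 165 · 1 · 1 = 165.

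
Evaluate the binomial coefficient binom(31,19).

C(31,19) = C(31,12) by symmetry.
C(31,12) = (31·30·29·28·27·26·25·24·23·22·21·20) / 12! = 67596957267840000 / 479001600 = 141120525.

141120525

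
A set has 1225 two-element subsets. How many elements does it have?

n(n−1)/2 = 1225 ⇒ n(n−1) = 2450. Since 50·49 = 2450, n = 50.

50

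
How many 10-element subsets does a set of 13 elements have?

C(13,10) = C(13,3) by symmetry.
C(13,3) = (13·12·11) / 3! = 1716 / 6 = 286.

286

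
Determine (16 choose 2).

C(16,2) = (16·15) / 2! = 240 / 2 = 120.

120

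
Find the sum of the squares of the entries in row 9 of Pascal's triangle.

48620

Σ C(9,i)² is the coefficient of x^9 in (1+x)^9(1+x)^9 = (1+x)^18, i.e. C(18,9) = 48620.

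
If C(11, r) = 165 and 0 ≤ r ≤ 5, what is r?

C(11,r) increases on 0 ≤ r ≤ 5. C(11,2) = 55 and C(11,3) = 165, so r = 3.

3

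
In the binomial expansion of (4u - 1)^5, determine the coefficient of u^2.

-160

The general term is C(5,j)·(4u)^j·(-1)^(5-j); the u^2 term has j = 2.
C(5,2) = 10.
Coefficient = C(5,2) · 4^2 · (-1)^3 = 10 · 16 · (-1) = -160.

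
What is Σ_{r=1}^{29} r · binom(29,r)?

Since r·C(29,r) = 29·C(28,r−1), the sum is 29·2^28 = 29·268435456 = 7784628224.

7784628224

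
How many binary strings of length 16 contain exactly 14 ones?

120

Choose the 14 positions: C(16,14) = 120.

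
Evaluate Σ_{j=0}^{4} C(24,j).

1 + 24 + 276 + 2024 + 10626 = 12951.

12951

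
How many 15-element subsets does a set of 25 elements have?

3268760

C(25,15) = C(25,10) by symmetry.
C(25,10) = (25·24·23·22·21·20·19·18·17·16) / 10! = 11861676288000 / 3628800 = 3268760.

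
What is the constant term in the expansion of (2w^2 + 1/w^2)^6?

160

General term: C(6,j)·(2w^2)^j·(1/w^2)^(6-j), with w-exponent 2j − 2(6−j) = 4j − 12.
Set 4j − 12 = 0: j = 3.
C(6,3) = 20; 2^3 = 8; 1^3 = 1.
Coefficient = 20 · 8 · 1 = 160.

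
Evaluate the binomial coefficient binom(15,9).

C(15,9) = C(15,6) by symmetry.
C(15,6) = (15·14·13·12·11·10) / 6! = 3603600 / 720 = 5005.

5005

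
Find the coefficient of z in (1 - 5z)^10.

The general term is C(10,j)·(1)^j·(-5z)^(10-j); the z^1 term has j = 9.
C(10,9) = 10.
Coefficient = C(10,9) · (-5)^1 = 10 · (-5) = -50.

-50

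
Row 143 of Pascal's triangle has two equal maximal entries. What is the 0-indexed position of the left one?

71

For odd n = 143, C(143,j) peaks at j = (n−1)/2 and (n+1)/2; the smaller is 71.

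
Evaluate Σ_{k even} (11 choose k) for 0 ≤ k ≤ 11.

1024

Even-k terms of row 11 sum to 2^10 = 1024.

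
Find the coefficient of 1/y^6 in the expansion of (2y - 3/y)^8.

-34992

General term: C(8,j)·(2y)^j·(-3/y)^(8-j), with y-exponent 1j − 1(8−j) = 2j − 8.
Set 2j − 8 = -6: j = 1.
C(8,1) = 8; 2^1 = 2; (-3)^7 = -2187.
Coefficient = 8 · 2 · (-2187) = -34992.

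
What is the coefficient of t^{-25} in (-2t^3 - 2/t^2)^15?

-491520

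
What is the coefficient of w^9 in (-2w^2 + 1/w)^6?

General term: C(6,j)·(-2w^2)^j·(1/w)^(6-j), with w-exponent 2j − 1(6−j) = 3j − 6.
Set 3j − 6 = 9: j = 5.
C(6,5) = 6; (-2)^5 = -32; 1^1 = 1.
Coefficient = 6 · (-32) · 1 = -192.

-192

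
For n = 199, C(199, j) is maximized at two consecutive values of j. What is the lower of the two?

99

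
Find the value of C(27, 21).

C(27,21) = C(27,6) by symmetry.
C(27,6) = (27·26·25·24·23·22) / 6! = 213127200 / 720 = 296010.

296010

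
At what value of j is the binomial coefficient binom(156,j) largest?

78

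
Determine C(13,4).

715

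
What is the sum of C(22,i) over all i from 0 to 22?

4194304

Setting x = 1 in (1+x)^22 gives Σ C(22,i) = 2^22 = 4194304.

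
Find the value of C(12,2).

66

C(12,2) = (12·11) / 2! = 132 / 2 = 66.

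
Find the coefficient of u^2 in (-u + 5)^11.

107421875

The general term is C(11,j)·(-u)^j·(5)^(11-j); the u^2 term has j = 2.
C(11,2) = 55.
Coefficient = C(11,2) · 5^9 = 55 · 1953125 = 107421875.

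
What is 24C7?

346104

C(24,7) = (24·23·22·21·20·19·18) / 7! = 1744364160 / 5040 = 346104.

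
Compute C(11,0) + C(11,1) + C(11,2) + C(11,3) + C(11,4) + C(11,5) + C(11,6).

1 + 11 + 55 + 165 + 330 + 462 + 462 = 1486.

1486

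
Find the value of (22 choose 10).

646646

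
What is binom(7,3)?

35

C(7,3) = (7·6·5) / 3! = 210 / 6 = 35.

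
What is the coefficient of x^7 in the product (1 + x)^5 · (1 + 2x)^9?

Coefficient of x^7 = Σ_{j} C(5,j)·1^j·C(9,7-j)·2^(7-j) for j from 0 to 5.
= 4608 + 26880 + 40320 + 20160 + 3360 + 144 = 95472.

95472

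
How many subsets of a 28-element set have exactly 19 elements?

Choose the 19 positions: C(28,19) = 6906900.

6906900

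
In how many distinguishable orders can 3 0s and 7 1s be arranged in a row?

120

Choose positions for the 0s: C(10,3) = 120.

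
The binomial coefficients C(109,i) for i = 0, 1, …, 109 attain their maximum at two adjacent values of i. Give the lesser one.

54

For odd n = 109, C(109,i) peaks at i = (n−1)/2 and (n+1)/2; the lesser is 54.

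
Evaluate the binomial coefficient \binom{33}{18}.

1037158320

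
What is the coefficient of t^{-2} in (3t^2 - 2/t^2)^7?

General term: C(7,j)·(3t^2)^j·(-2/t^2)^(7-j), with t-exponent 2j − 2(7−j) = 4j − 14.
Set 4j − 14 = -2: j = 3.
C(7,3) = 35; 3^3 = 27; (-2)^4 = 16.
Coefficient = 35 · 27 · 16 = 15120.

15120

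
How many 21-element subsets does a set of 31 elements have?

C(31,21) = C(31,10) by symmetry.
C(31,10) = (31·30·29·28·27·26·25·24·23·22) / 10! = 160945136352000 / 3628800 = 44352165.

44352165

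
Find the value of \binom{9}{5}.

126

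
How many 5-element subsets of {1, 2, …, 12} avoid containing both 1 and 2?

672

All 5-subsets: C(12,5) = 792. Those containing both fixed elements: C(10,3) = 120.
792 − 120 = 672.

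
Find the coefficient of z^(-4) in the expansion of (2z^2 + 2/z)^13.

General term: C(13,j)·(2z^2)^j·(2/z)^(13-j), with z-exponent 2j − 1(13−j) = 3j − 13.
Set 3j − 13 = -4: j = 3.
C(13,3) = 286; 2^3 = 8; 2^10 = 1024.
Coefficient = 286 · 8 · 1024 = 2342912.

2342912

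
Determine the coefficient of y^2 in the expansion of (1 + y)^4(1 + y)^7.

55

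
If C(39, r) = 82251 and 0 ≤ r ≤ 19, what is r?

4

C(39,r) increases on 0 ≤ r ≤ 19. C(39,3) = 9139 and C(39,4) = 82251, so r = 4.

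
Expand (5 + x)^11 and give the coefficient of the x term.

107421875

The general term is C(11,j)·(5)^j·(x)^(11-j); the x^1 term has j = 10.
C(11,10) = 11.
Coefficient = C(11,10) · 5^10 = 11 · 9765625 = 107421875.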